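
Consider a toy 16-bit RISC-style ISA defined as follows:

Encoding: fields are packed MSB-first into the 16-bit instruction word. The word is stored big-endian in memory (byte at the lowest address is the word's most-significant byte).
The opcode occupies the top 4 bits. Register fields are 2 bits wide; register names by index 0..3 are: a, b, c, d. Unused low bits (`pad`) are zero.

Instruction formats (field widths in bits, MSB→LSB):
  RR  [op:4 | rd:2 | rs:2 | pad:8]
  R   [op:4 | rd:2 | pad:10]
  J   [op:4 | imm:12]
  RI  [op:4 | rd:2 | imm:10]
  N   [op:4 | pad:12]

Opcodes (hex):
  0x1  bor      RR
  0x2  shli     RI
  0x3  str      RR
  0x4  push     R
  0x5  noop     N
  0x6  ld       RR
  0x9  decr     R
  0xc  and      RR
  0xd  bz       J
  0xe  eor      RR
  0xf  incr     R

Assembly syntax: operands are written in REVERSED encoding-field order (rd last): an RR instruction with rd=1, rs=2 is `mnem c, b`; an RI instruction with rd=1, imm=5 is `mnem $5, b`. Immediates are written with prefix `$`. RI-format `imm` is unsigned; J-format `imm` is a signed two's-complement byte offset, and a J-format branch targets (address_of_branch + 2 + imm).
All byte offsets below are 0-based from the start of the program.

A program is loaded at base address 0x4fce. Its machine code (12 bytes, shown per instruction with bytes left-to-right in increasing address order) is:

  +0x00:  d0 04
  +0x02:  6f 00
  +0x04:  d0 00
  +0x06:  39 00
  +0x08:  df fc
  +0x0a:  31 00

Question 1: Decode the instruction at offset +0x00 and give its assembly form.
+0x00: d0 04 ⇒ word 0xd004 (big)
  op=0xd004>>12=0xd ⇒ bz (J)
  imm: (w>>0)&0xfff=0x4 → $4

bz $4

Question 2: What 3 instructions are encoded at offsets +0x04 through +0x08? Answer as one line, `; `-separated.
[04] d0 00 → 0xd000
  op=0xd000>>12=0xd ⇒ bz (J)
  imm@[11:0]=0x0 ⇒ $0
[06] 39 00 → 0x3900
  op=0x3900>>12=0x3 ⇒ str (RR)
  rd@[11:10]=0x2 ⇒ c
  rs@[9:8]=0x1 ⇒ b
[08] df fc → 0xdffc
  op=0xdffc>>12=0xd ⇒ bz (J)
  imm@[11:0]=0xffc (s12→-4) ⇒ $-4

bz $0; str b, c; bz $-4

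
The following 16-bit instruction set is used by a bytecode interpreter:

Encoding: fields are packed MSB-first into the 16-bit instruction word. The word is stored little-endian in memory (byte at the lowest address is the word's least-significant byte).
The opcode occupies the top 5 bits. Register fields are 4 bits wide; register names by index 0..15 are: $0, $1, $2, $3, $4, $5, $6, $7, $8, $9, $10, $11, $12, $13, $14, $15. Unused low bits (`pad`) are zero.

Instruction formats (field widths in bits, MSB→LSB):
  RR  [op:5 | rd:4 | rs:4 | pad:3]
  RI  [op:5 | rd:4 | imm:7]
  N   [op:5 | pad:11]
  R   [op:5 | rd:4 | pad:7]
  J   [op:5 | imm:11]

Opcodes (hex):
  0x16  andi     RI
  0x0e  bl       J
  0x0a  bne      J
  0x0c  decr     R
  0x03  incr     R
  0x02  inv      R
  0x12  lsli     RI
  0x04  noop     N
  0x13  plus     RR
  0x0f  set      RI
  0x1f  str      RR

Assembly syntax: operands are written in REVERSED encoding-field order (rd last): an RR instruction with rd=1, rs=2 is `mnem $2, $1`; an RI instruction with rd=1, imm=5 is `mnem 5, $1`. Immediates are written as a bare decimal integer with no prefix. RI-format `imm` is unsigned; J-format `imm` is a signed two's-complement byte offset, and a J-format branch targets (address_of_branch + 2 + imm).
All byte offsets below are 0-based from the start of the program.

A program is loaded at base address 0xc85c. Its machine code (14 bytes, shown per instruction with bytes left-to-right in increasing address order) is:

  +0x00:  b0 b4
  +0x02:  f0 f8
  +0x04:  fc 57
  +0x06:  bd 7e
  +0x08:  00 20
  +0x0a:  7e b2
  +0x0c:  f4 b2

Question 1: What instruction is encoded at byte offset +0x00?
off 0x00: read b0 b4 as little → 0xb4b0
  op=0xb4b0>>11=0x16 ⇒ andi (RI)
  [10:7] rd=9 = $9
  [6:0] imm=48 = 48

andi 48, $9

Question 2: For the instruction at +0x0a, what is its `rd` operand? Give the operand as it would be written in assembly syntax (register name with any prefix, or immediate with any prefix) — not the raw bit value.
+0x0a: 7e b2 ⇒ word 0xb27e (little)
  op=0xb27e>>11=0x16 ⇒ andi (RI)
  [10:7] rd=4 = $4
  [6:0] imm=126 = 126

$4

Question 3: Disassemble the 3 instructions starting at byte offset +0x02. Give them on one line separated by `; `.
off 0x02: read f0 f8 as little → 0xf8f0
  op=0xf8f0>>11=0x1f ⇒ str (RR)
  [10:7] rd=1 = $1
  [6:3] rs=14 = $14
off 0x04: read fc 57 as little → 0x57fc
  op=0x57fc>>11=0xa ⇒ bne (J)
  [10:0] imm=2044 (s11→-4) = -4
off 0x06: read bd 7e as little → 0x7ebd
  op=0x7ebd>>11=0xf ⇒ set (RI)
  [10:7] rd=13 = $13
  [6:0] imm=61 = 61

str $14, $1; bne -4; set 61, $13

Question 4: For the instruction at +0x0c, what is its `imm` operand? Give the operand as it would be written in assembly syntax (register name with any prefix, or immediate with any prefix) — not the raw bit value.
116

@+0c  little-endian(f4 b2) = 0xb2f4
  top 5b → 0x16 → andi [RI]
  rd: (w>>7)&0xf=0x5 → $5
  imm: (w>>0)&0x7f=0x74 → 116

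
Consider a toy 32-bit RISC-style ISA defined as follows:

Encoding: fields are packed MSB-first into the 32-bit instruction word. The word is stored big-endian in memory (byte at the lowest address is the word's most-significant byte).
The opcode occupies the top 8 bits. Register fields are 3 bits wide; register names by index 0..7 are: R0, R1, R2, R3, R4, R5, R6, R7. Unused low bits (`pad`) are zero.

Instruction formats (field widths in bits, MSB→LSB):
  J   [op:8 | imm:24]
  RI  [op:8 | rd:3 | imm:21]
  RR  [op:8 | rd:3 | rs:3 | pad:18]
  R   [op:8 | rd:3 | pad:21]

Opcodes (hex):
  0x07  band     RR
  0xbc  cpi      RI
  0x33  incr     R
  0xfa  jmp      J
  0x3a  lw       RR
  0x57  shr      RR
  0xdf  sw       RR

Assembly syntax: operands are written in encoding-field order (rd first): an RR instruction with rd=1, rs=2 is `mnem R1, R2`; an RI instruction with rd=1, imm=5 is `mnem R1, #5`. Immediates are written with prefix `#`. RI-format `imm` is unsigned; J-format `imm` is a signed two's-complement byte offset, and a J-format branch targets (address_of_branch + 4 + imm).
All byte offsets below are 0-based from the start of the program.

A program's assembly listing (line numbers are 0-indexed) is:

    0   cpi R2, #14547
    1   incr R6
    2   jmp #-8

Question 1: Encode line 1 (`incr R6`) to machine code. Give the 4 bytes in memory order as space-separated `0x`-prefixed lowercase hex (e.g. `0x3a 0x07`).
1. incr fields op=0x33:8|rd=6:3|pad=0:21 → word 33c00000h → 33 c0 00 00

0x33 0xc0 0x00 0x00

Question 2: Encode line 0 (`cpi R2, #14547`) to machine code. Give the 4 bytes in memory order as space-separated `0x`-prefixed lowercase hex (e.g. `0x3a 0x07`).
L0: cpi op=0xbc:8|rd=2:3|imm=14547:21 ⇒ 0xbc4038d3 ⇒ big bc 40 38 d3

0xbc 0x40 0x38 0xd3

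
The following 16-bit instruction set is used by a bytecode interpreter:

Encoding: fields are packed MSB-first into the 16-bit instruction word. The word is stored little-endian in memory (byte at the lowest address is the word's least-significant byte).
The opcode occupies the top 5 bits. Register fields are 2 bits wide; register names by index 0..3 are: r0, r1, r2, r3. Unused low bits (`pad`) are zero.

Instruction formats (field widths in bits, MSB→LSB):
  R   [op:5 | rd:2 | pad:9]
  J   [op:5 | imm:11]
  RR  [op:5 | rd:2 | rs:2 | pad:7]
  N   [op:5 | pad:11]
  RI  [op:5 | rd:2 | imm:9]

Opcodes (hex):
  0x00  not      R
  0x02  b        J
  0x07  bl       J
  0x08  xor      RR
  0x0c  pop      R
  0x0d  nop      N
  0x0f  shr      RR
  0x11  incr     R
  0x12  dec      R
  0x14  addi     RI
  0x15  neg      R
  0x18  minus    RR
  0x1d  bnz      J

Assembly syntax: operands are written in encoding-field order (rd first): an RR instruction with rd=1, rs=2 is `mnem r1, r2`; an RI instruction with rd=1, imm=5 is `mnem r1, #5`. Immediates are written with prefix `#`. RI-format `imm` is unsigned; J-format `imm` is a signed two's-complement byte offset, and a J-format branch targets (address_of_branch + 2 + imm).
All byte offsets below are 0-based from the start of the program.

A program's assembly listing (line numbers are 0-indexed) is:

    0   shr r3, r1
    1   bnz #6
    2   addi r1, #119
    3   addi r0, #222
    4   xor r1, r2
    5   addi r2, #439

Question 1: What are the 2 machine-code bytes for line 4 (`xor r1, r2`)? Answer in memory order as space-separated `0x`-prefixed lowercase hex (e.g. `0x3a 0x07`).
0x00 0x43

L4: xor op=0x8:5|rd=1:2|rs=2:2|pad=0:7 ⇒ 0x4300 ⇒ little 00 43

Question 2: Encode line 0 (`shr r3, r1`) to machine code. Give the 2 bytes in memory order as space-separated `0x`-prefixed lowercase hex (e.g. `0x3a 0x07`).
0x80 0x7e

line 0 (shr): pack op=0xf:5|rd=3:2|rs=1:2|pad=0:7 = 0x7e80; little→ 80 7e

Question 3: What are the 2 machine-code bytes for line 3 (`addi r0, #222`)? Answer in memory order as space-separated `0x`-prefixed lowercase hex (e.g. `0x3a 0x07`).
0xde 0xa0

3. addi fields op=0x14:5|rd=0:2|imm=222:9 → word a0deh → de a0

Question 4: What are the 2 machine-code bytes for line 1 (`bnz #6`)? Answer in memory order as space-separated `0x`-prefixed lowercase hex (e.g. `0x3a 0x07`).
L1: bnz op=0x1d:5|imm=6:11 ⇒ 0xe806 ⇒ little 06 e8

0x06 0xe8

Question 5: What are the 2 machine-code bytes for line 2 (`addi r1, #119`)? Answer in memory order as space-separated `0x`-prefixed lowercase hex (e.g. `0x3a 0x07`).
0x77 0xa2

L2: addi op=0x14:5|rd=1:2|imm=119:9 ⇒ 0xa277 ⇒ little 77 a2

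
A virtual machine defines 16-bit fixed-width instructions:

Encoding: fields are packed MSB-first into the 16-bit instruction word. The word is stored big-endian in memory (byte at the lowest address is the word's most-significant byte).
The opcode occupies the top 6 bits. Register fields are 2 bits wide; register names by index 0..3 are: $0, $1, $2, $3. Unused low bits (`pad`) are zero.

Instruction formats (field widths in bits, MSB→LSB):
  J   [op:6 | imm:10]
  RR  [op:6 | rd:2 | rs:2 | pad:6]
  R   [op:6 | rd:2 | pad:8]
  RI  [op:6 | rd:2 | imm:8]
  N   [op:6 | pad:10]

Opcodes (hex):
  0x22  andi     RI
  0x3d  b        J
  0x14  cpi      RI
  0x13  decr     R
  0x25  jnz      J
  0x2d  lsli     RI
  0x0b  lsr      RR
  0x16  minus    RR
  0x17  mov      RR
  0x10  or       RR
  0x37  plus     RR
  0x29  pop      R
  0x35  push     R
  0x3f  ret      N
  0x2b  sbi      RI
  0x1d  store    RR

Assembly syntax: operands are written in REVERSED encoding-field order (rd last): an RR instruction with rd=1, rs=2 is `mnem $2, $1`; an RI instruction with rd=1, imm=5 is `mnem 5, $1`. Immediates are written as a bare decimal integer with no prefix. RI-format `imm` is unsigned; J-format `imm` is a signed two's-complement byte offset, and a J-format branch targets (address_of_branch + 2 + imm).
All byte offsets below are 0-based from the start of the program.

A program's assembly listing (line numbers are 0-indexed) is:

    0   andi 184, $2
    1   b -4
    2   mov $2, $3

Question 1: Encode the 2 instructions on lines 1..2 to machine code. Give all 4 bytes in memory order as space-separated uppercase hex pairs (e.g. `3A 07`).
F7 FC 5F 80

1. b fields op=0x3d:6|imm=-4:10 → word f7fch → f7 fc
2. mov fields op=0x17:6|rd=3:2|rs=2:2|pad=0:6 → word 5f80h → 5f 80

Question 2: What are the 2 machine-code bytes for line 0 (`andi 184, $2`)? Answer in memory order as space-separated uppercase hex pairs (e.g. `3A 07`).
0. andi fields op=0x22:6|rd=2:2|imm=184:8 → word 8ab8h → 8a b8

8A B8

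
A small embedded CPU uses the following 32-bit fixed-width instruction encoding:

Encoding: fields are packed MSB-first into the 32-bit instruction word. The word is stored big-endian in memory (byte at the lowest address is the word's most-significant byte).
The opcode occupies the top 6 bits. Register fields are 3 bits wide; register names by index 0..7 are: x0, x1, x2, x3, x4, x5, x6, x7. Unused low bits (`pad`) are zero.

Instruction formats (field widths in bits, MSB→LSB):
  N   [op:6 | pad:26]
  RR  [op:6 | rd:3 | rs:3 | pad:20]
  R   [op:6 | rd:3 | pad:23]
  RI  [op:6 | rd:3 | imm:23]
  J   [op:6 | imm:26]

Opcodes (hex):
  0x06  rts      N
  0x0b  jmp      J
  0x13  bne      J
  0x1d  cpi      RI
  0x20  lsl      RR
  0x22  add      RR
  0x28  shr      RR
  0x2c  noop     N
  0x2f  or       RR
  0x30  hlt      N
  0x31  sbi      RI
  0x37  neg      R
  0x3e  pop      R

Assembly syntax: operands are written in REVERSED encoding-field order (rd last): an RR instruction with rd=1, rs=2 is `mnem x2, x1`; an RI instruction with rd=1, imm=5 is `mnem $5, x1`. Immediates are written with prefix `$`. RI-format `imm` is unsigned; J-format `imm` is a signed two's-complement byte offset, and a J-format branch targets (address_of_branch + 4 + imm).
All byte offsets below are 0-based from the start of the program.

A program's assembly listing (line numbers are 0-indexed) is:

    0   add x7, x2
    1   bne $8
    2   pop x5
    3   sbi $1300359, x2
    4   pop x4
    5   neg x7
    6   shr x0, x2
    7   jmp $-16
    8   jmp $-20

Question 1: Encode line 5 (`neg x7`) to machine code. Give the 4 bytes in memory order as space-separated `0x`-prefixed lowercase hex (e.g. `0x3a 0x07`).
5. neg fields op=0x37:6|rd=7:3|pad=0:23 → word df800000h → df 80 00 00

0xdf 0x80 0x00 0x00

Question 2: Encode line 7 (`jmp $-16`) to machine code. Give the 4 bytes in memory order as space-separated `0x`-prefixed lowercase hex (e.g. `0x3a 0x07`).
0x2f 0xff 0xff 0xf0

line 7 (jmp): pack op=0xb:6|imm=-16:26 = 0x2ffffff0; big→ 2f ff ff f0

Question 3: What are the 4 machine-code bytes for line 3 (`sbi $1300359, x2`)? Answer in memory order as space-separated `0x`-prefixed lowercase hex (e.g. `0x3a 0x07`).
3. sbi fields op=0x31:6|rd=2:3|imm=1300359:23 → word c513d787h → c5 13 d7 87

0xc5 0x13 0xd7 0x87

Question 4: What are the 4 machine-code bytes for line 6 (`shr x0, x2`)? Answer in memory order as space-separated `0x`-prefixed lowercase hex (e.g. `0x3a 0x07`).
0xa1 0x00 0x00 0x00

6. shr fields op=0x28:6|rd=2:3|rs=0:3|pad=0:20 → word a1000000h → a1 00 00 00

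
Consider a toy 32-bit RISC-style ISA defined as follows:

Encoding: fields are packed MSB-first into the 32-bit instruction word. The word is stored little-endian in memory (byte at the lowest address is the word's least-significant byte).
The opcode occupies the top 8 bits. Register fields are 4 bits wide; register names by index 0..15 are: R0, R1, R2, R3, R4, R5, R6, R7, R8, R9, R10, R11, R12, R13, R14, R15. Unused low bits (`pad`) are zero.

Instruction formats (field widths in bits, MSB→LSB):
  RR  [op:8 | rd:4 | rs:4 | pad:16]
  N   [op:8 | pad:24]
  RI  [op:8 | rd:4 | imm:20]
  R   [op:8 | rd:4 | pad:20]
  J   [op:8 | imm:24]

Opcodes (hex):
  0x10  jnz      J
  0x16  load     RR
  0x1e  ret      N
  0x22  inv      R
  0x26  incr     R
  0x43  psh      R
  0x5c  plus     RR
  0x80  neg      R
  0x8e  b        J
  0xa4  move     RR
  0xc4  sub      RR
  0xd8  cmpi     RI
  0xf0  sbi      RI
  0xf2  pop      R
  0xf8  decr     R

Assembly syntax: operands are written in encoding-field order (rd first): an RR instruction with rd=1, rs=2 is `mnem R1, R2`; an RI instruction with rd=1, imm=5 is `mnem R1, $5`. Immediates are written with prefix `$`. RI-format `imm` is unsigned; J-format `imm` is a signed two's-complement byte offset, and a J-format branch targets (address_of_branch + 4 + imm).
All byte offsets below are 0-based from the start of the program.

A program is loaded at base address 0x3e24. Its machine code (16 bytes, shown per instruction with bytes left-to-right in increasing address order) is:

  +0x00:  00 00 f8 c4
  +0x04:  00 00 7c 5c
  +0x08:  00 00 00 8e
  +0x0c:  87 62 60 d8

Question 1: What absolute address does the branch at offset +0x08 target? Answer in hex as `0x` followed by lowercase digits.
@+08  little-endian(00 00 00 8e) = 0x8e000000
  top 8b → 0x8e → b [J]
  [23:0] imm=0 = $0
  target = base 0x3e24 + off 0x08 + 4 + imm 0 = 0x3e30

0x3e30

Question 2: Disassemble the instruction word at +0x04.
plus R7, R12

@+04  little-endian(00 00 7c 5c) = 0x5c7c0000
  opcode bits[31:24]=0x5c: plus/RR
  rd: (w>>20)&0xf=0x7 → R7
  rs: (w>>16)&0xf=0xc → R12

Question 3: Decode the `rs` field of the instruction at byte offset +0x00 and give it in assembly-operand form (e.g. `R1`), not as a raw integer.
@+00  little-endian(00 00 f8 c4) = 0xc4f80000
  op=0xc4f80000>>24=0xc4 ⇒ sub (RR)
  rd: (w>>20)&0xf=0xf → R15
  rs: (w>>16)&0xf=0x8 → R8

R8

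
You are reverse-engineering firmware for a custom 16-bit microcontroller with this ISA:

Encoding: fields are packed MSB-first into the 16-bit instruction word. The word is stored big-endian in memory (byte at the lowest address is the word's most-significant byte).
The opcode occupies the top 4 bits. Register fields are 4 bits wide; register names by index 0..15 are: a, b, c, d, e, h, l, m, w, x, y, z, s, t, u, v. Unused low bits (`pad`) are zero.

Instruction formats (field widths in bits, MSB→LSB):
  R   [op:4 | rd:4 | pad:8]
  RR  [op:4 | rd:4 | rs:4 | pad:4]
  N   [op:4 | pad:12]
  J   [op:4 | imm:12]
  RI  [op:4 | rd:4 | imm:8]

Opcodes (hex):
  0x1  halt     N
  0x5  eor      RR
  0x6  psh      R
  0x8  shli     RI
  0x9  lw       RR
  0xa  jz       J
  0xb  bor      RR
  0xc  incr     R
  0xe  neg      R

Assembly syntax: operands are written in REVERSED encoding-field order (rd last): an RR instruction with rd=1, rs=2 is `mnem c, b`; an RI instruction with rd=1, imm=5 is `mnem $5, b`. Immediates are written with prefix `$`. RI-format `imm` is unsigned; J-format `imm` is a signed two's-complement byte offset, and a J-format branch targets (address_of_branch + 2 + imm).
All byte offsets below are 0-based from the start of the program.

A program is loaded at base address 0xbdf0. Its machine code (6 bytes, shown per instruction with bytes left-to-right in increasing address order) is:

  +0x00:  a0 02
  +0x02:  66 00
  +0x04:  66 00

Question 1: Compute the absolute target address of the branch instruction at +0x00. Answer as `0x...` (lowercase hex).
0xbdf4

[00] a0 02 → 0xa002
  top 4b → 0xa → jz [J]
  imm: (w>>0)&0xfff=0x2 → $2
  target = base 0xbdf0 + off 0x00 + 2 + imm 2 = 0xbdf4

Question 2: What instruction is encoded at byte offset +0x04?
+0x04: 66 00 ⇒ word 0x6600 (big)
  opcode bits[15:12]=0x6: psh/R
  rd: (w>>8)&0xf=0x6 → l

psh l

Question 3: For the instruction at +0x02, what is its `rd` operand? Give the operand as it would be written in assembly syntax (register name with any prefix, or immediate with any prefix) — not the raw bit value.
+0x02: 66 00 ⇒ word 0x6600 (big)
  opcode bits[15:12]=0x6: psh/R
  [11:8] rd=6 = l

l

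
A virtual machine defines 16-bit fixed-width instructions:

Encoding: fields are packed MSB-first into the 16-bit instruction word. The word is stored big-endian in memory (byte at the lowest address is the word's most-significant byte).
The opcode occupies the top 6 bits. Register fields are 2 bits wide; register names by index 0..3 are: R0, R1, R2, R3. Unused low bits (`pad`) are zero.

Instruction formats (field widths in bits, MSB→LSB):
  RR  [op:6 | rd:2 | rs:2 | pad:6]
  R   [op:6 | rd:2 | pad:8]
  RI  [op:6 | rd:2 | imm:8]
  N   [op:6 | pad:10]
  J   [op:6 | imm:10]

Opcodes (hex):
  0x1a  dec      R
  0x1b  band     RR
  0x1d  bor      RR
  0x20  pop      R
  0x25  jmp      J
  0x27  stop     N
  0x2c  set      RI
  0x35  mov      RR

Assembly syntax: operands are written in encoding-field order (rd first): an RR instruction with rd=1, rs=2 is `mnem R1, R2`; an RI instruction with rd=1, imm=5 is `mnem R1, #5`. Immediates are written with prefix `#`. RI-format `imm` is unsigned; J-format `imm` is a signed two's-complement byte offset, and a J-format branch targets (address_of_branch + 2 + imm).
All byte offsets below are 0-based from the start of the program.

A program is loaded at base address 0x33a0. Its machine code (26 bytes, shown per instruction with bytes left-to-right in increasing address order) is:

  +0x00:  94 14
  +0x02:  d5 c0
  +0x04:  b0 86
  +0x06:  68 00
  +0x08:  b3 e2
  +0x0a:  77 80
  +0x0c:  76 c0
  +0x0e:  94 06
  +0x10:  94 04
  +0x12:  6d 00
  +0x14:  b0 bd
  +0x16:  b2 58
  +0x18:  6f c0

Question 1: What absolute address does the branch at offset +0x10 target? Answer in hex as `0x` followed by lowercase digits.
[10] 94 04 → 0x9404
  opcode bits[15:10]=0x25: jmp/J
  imm@[9:0]=0x4 ⇒ #4
  target = base 0x33a0 + off 0x10 + 2 + imm 4 = 0x33b6

0x33b6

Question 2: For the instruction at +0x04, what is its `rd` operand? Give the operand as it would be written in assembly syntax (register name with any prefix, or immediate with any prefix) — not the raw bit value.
R0

off 0x04: read b0 86 as big → 0xb086
  op=0xb086>>10=0x2c ⇒ set (RI)
  [9:8] rd=0 = R0
  [7:0] imm=134 = #134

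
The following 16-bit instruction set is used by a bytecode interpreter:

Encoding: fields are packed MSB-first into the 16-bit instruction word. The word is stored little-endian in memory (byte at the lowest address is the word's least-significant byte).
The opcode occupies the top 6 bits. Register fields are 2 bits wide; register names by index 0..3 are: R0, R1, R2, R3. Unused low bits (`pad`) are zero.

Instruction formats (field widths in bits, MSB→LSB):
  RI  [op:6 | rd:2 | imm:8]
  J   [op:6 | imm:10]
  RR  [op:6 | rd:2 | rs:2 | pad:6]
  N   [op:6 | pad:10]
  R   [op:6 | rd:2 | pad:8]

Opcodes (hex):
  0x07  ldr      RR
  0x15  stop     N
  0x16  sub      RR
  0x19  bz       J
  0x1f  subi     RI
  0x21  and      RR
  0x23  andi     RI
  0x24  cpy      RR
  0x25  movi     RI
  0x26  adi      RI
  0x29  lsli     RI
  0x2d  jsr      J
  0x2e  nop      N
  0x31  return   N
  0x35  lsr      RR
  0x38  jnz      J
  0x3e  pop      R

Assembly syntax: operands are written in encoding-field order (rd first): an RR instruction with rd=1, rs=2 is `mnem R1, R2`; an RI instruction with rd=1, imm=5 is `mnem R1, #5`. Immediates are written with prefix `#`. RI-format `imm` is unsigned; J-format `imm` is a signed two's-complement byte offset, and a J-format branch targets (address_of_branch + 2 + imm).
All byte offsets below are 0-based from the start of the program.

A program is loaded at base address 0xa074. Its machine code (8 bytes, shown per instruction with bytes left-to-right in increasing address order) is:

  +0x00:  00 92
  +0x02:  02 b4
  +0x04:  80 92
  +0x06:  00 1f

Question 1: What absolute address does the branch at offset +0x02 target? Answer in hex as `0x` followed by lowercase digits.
0xa07a

@+02  little-endian(02 b4) = 0xb402
  opcode bits[15:10]=0x2d: jsr/J
  imm@[9:0]=0x2 ⇒ #2
  target = base 0xa074 + off 0x02 + 2 + imm 2 = 0xa07a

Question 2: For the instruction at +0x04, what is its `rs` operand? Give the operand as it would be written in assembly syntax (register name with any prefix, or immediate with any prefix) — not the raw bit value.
R2

@+04  little-endian(80 92) = 0x9280
  top 6b → 0x24 → cpy [RR]
  rd: (w>>8)&0x3=0x2 → R2
  rs: (w>>6)&0x3=0x2 → R2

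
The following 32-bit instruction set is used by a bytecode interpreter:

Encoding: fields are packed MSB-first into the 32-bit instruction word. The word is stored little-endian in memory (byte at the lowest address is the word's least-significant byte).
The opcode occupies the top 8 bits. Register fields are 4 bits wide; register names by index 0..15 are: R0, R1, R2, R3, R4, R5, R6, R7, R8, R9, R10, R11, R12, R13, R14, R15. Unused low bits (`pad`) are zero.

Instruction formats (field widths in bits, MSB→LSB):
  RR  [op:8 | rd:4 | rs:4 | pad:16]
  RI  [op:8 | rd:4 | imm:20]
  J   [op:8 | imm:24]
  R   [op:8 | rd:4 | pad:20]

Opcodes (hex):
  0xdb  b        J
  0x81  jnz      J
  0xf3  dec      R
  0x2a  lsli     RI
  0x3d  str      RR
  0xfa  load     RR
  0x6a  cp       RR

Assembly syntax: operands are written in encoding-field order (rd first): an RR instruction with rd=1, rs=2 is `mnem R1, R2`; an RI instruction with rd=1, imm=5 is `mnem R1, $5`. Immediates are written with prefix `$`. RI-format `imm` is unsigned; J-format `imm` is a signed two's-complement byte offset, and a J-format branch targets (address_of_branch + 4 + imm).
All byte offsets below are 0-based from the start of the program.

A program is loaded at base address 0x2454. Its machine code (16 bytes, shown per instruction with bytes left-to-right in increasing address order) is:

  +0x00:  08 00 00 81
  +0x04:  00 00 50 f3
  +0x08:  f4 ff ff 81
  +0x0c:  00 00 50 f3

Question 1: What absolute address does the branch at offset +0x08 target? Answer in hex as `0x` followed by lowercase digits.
+0x08: f4 ff ff 81 ⇒ word 0x81fffff4 (little)
  opcode bits[31:24]=0x81: jnz/J
  [23:0] imm=16777204 (s24→-12) = $-12
  target = base 0x2454 + off 0x08 + 4 + imm -12 = 0x2454

0x2454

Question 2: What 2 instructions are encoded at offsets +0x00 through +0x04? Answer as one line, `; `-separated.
[00] 08 00 00 81 → 0x81000008
  opcode bits[31:24]=0x81: jnz/J
  [23:0] imm=8 = $8
[04] 00 00 50 f3 → 0xf3500000
  opcode bits[31:24]=0xf3: dec/R
  [23:20] rd=5 = R5

jnz $8; dec R5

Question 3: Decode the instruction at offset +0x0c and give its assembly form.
off 0x0c: read 00 00 50 f3 as little → 0xf3500000
  op=0xf3500000>>24=0xf3 ⇒ dec (R)
  [23:20] rd=5 = R5

dec R5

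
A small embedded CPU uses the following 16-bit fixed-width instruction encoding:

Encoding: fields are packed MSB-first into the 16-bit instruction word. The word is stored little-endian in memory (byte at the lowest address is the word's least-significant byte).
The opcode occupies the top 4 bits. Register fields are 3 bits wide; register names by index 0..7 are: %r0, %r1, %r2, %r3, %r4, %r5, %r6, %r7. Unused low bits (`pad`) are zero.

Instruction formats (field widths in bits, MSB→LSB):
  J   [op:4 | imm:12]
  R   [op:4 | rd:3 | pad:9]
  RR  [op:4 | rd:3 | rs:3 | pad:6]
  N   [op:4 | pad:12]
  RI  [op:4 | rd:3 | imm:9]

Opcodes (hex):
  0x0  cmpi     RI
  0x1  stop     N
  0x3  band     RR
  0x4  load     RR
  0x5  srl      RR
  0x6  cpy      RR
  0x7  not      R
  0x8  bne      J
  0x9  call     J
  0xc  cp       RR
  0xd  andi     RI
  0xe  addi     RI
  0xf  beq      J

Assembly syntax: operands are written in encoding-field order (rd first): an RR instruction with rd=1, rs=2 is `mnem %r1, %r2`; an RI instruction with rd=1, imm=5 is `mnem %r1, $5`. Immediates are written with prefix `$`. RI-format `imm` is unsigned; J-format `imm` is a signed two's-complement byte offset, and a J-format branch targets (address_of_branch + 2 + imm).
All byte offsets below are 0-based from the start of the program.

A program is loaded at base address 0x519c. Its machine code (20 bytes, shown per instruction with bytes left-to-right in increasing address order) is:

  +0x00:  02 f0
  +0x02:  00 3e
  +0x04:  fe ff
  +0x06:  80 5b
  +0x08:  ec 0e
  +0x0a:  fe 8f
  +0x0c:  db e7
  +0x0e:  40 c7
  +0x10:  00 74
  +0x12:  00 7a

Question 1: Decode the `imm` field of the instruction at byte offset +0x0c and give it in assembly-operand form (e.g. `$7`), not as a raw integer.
$475

[0c] db e7 → 0xe7db
  top 4b → 0xe → addi [RI]
  rd: (w>>9)&0x7=0x3 → %r3
  imm: (w>>0)&0x1ff=0x1db → $475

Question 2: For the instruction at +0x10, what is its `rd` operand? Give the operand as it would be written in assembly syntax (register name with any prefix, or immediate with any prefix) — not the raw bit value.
@+10  little-endian(00 74) = 0x7400
  op=0x7400>>12=0x7 ⇒ not (R)
  rd: (w>>9)&0x7=0x2 → %r2

%r2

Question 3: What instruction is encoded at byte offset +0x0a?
bne $-2

+0x0a: fe 8f ⇒ word 0x8ffe (little)
  top 4b → 0x8 → bne [J]
  [11:0] imm=4094 (s12→-2) = $-2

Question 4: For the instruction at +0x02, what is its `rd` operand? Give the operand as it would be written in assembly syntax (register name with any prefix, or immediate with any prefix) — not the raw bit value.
%r7

off 0x02: read 00 3e as little → 0x3e00
  top 4b → 0x3 → band [RR]
  rd: (w>>9)&0x7=0x7 → %r7
  rs: (w>>6)&0x7=0x0 → %r0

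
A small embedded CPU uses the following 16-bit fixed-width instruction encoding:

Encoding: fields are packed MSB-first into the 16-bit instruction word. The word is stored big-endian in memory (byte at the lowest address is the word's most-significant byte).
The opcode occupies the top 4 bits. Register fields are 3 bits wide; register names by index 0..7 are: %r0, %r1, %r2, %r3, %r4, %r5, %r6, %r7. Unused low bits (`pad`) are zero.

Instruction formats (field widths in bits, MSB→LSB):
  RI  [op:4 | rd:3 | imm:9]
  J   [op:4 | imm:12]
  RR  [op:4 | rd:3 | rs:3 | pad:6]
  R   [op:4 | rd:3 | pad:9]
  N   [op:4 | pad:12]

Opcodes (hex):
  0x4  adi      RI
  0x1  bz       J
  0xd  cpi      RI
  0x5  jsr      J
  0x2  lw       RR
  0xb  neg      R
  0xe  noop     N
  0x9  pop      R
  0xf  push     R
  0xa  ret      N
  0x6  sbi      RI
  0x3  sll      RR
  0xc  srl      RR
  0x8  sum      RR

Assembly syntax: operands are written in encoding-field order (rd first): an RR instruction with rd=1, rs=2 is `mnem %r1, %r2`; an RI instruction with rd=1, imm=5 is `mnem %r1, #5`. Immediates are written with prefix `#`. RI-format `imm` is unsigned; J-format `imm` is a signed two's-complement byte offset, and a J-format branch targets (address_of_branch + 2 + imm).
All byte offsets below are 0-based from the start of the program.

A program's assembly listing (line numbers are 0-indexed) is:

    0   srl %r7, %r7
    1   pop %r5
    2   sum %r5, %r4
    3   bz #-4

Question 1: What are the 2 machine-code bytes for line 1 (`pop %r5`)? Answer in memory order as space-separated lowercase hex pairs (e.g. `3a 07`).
9a 00

line 1 (pop): pack op=0x9:4|rd=5:3|pad=0:9 = 0x9a00; big→ 9a 00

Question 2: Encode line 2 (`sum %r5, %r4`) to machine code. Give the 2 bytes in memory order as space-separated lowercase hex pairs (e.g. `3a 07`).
8b 00

2. sum fields op=0x8:4|rd=5:3|rs=4:3|pad=0:6 → word 8b00h → 8b 00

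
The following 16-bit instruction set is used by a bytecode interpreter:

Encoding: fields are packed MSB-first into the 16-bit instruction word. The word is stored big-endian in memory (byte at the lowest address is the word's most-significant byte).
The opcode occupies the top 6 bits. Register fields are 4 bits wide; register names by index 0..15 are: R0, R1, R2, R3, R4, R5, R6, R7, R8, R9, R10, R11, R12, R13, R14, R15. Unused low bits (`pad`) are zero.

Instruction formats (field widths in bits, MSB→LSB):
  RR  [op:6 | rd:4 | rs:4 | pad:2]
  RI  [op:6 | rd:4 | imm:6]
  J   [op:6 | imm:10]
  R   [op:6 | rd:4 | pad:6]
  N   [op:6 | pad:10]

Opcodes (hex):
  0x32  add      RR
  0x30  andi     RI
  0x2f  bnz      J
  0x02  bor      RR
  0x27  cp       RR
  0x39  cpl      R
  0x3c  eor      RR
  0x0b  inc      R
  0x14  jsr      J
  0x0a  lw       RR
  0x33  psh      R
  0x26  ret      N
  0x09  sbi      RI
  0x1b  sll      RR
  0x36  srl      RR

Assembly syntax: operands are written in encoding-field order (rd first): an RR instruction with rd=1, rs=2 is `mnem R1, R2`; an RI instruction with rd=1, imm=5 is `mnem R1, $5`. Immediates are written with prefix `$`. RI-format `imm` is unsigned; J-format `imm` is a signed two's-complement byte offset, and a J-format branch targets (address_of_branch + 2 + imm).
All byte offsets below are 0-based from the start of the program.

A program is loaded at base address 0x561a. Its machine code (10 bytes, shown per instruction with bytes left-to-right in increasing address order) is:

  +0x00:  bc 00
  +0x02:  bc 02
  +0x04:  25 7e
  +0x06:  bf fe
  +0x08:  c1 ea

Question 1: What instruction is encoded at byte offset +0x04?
sbi R5, $62

+0x04: 25 7e ⇒ word 0x257e (big)
  top 6b → 0x9 → sbi [RI]
  [9:6] rd=5 = R5
  [5:0] imm=62 = $62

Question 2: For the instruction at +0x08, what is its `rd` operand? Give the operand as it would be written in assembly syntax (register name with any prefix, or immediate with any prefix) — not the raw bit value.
+0x08: c1 ea ⇒ word 0xc1ea (big)
  opcode bits[15:10]=0x30: andi/RI
  rd@[9:6]=0x7 ⇒ R7
  imm@[5:0]=0x2a ⇒ $42

R7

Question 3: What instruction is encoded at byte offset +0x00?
[00] bc 00 → 0xbc00
  top 6b → 0x2f → bnz [J]
  imm@[9:0]=0x0 ⇒ $0

bnz $0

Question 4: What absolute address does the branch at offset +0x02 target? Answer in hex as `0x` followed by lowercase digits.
0x5620

@+02  big-endian(bc 02) = 0xbc02
  op=0xbc02>>10=0x2f ⇒ bnz (J)
  imm@[9:0]=0x2 ⇒ $2
  target = base 0x561a + off 0x02 + 2 + imm 2 = 0x5620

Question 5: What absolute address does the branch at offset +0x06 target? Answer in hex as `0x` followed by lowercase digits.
0x5620

@+06  big-endian(bf fe) = 0xbffe
  top 6b → 0x2f → bnz [J]
  imm@[9:0]=0x3fe (s10→-2) ⇒ $-2
  target = base 0x561a + off 0x06 + 2 + imm -2 = 0x5620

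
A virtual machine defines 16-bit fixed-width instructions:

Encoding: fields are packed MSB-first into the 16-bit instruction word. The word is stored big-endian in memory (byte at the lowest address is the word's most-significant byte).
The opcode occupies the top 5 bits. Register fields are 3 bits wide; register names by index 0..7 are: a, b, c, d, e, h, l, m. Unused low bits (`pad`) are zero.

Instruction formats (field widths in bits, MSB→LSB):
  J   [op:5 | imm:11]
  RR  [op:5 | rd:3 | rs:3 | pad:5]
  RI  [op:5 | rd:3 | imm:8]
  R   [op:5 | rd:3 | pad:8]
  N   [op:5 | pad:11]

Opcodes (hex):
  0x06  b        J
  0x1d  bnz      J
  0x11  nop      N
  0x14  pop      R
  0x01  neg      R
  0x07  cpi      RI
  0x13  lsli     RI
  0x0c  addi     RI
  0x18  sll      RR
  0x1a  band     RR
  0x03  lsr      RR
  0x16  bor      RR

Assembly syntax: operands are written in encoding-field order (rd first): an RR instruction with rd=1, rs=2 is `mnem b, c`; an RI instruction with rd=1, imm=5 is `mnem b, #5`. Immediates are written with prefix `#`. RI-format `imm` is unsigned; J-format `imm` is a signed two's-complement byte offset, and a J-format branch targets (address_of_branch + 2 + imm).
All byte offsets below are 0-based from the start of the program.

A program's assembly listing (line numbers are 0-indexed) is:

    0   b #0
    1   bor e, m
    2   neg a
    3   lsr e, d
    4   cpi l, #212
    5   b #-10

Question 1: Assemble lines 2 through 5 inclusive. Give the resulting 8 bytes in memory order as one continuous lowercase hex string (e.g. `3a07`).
L2: neg op=0x1:5|rd=0:3|pad=0:8 ⇒ 0x0800 ⇒ big 08 00
L3: lsr op=0x3:5|rd=4:3|rs=3:3|pad=0:5 ⇒ 0x1c60 ⇒ big 1c 60
L4: cpi op=0x7:5|rd=6:3|imm=212:8 ⇒ 0x3ed4 ⇒ big 3e d4
L5: b op=0x6:5|imm=-10:11 ⇒ 0x37f6 ⇒ big 37 f6

08001c603ed437f6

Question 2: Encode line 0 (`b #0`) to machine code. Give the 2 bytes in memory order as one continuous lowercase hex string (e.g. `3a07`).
line 0 (b): pack op=0x6:5|imm=0:11 = 0x3000; big→ 30 00

3000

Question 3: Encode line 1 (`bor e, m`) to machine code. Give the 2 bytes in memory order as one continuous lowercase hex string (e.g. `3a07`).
b4e0

L1: bor op=0x16:5|rd=4:3|rs=7:3|pad=0:5 ⇒ 0xb4e0 ⇒ big b4 e0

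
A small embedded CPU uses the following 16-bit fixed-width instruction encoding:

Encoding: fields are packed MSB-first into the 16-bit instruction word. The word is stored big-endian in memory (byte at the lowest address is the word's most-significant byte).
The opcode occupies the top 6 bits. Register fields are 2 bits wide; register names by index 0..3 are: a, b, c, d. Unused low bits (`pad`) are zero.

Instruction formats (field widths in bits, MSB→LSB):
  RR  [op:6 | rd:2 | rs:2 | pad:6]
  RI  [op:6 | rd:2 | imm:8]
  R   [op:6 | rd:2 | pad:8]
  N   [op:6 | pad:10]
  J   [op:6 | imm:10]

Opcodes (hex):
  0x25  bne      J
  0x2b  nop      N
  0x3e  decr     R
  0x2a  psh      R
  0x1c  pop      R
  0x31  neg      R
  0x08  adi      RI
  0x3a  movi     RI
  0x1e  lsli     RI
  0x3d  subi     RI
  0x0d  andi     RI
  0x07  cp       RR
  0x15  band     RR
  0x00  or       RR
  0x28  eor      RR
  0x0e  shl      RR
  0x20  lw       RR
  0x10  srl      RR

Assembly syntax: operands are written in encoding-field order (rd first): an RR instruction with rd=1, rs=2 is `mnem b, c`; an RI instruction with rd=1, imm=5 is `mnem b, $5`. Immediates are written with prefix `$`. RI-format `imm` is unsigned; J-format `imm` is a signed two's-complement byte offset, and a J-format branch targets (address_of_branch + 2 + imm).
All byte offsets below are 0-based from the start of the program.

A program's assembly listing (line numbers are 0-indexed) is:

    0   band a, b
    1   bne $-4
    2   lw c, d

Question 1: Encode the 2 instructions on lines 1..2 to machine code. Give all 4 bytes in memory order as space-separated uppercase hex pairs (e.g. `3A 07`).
L1: bne op=0x25:6|imm=-4:10 ⇒ 0x97fc ⇒ big 97 fc
L2: lw op=0x20:6|rd=2:2|rs=3:2|pad=0:6 ⇒ 0x82c0 ⇒ big 82 c0

97 FC 82 C0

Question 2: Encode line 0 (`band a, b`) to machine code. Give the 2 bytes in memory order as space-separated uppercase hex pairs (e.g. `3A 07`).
L0: band op=0x15:6|rd=0:2|rs=1:2|pad=0:6 ⇒ 0x5440 ⇒ big 54 40

54 40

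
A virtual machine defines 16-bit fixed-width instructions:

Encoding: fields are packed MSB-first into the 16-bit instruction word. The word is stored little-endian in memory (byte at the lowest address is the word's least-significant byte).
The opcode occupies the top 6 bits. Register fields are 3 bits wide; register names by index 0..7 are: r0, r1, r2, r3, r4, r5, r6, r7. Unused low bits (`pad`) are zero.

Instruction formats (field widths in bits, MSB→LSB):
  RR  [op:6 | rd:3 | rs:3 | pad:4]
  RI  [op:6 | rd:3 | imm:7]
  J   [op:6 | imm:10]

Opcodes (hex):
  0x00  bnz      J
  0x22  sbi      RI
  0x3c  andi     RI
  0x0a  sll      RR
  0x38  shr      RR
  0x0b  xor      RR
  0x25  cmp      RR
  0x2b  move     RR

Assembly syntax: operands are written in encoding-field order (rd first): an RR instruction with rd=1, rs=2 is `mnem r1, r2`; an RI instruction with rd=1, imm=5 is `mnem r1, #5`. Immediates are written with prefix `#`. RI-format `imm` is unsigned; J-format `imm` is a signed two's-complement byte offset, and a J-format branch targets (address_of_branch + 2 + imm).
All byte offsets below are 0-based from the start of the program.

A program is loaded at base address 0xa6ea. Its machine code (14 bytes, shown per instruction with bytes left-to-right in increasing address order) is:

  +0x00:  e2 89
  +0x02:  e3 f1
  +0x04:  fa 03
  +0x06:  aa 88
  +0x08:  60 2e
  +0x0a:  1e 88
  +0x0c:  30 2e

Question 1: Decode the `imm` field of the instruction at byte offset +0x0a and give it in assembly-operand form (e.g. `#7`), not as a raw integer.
#30

[0a] 1e 88 → 0x881e
  top 6b → 0x22 → sbi [RI]
  rd: (w>>7)&0x7=0x0 → r0
  imm: (w>>0)&0x7f=0x1e → #30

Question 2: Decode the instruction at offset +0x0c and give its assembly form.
xor r4, r3

+0x0c: 30 2e ⇒ word 0x2e30 (little)
  op=0x2e30>>10=0xb ⇒ xor (RR)
  [9:7] rd=4 = r4
  [6:4] rs=3 = r3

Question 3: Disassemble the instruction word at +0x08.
xor r4, r6

+0x08: 60 2e ⇒ word 0x2e60 (little)
  opcode bits[15:10]=0xb: xor/RR
  rd@[9:7]=0x4 ⇒ r4
  rs@[6:4]=0x6 ⇒ r6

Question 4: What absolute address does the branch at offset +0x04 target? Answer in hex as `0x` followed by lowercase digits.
@+04  little-endian(fa 03) = 0x03fa
  top 6b → 0x0 → bnz [J]
  imm: (w>>0)&0x3ff=0x3fa (s10→-6) → #-6
  target = base 0xa6ea + off 0x04 + 2 + imm -6 = 0xa6ea

0xa6ea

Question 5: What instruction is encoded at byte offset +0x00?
[00] e2 89 → 0x89e2
  op=0x89e2>>10=0x22 ⇒ sbi (RI)
  [9:7] rd=3 = r3
  [6:0] imm=98 = #98

sbi r3, #98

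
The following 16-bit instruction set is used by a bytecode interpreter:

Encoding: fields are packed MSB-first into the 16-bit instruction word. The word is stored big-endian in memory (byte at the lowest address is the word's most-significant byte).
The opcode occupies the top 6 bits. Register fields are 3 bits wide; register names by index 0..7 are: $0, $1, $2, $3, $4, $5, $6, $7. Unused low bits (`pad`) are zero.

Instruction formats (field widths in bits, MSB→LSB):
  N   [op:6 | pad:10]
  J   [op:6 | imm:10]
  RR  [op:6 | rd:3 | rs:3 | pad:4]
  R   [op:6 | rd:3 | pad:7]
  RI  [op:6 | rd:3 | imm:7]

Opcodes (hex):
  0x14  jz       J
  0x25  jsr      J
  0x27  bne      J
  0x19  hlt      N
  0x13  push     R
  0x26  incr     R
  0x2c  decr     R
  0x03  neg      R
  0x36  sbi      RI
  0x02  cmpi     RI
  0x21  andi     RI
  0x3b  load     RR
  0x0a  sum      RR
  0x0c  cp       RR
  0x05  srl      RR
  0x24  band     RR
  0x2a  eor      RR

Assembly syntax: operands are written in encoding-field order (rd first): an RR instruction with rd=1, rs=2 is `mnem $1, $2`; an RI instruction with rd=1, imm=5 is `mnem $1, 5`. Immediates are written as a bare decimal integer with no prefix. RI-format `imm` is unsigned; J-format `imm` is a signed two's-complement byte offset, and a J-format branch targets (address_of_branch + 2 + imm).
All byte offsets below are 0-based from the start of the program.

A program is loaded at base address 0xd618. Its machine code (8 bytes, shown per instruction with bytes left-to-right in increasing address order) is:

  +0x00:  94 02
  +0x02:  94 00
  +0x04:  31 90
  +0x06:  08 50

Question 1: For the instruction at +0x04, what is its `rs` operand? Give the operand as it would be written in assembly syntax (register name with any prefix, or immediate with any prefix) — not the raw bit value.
[04] 31 90 → 0x3190
  op=0x3190>>10=0xc ⇒ cp (RR)
  rd@[9:7]=0x3 ⇒ $3
  rs@[6:4]=0x1 ⇒ $1

$1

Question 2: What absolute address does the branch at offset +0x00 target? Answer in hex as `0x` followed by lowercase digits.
0xd61c

off 0x00: read 94 02 as big → 0x9402
  op=0x9402>>10=0x25 ⇒ jsr (J)
  [9:0] imm=2 = 2
  target = base 0xd618 + off 0x00 + 2 + imm 2 = 0xd61c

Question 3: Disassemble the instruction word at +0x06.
[06] 08 50 → 0x0850
  opcode bits[15:10]=0x2: cmpi/RI
  [9:7] rd=0 = $0
  [6:0] imm=80 = 80

cmpi $0, 80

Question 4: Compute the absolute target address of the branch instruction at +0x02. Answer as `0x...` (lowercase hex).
@+02  big-endian(94 00) = 0x9400
  top 6b → 0x25 → jsr [J]
  imm@[9:0]=0x0 ⇒ 0
  target = base 0xd618 + off 0x02 + 2 + imm 0 = 0xd61c

0xd61c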